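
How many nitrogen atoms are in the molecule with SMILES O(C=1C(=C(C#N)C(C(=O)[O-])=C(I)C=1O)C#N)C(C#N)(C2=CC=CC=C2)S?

The symbol for nitrogen appears 3 times in the SMILES.

3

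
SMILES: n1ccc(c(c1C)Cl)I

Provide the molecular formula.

Heavy atoms from the SMILES: 6 C, 1 Cl, 1 I, 1 N.
Implicit hydrogens by atom environment:
  3 × C (aromatic): no H
  2 × C (aromatic): 1 H each → 2
  1 × C: 3 H
  1 × Cl: no H
  1 × I: no H
  1 × N (aromatic): no H
  Total hydrogens = 5.
Molecular formula: C6H5ClIN

C6H5ClIN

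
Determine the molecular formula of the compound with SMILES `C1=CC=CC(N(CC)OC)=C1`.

C9H13NO

Heavy atoms from the SMILES: 9 C, 1 N, 1 O.
Implicit hydrogens by atom environment:
  5 × C (aromatic): 1 H each → 5
  2 × C: 3 H each → 6
  1 × C: 2 H
  1 × C (aromatic): no H
  1 × N: no H
  1 × O: no H
  Total hydrogens = 13.
Molecular formula: C9H13NO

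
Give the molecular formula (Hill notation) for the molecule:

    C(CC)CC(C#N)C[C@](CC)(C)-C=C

Heavy atoms from the SMILES: 13 C, 1 N.
Implicit hydrogens by atom environment:
  6 × C: 2 H each → 12
  3 × C: 3 H each → 9
  2 × C: 1 H each → 2
  2 × C: no H
  1 × N: no H
  Total hydrogens = 23.
Molecular formula: C13H23N

C13H23N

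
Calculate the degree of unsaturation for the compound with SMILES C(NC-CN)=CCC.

1

Molecular formula from the SMILES: C6H14N2.
DoU = (2C + 2 + N − H − X)/2 = (2·6 + 2 + 2 − 14 − 0)/2 = 2/2 = 1.
(Structurally: 0 ring(s) + 1 π bond(s) = 1.)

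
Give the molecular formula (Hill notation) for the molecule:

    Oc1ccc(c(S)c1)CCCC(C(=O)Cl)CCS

C13H17ClO2S2

Heavy atoms from the SMILES: 13 C, 1 Cl, 2 O, 2 S.
Implicit hydrogens by atom environment:
  5 × C: 2 H each → 10
  3 × C (aromatic): 1 H each → 3
  3 × C (aromatic): no H
  2 × S: 1 H each → 2
  1 × C: 1 H
  1 × C: no H
  1 × Cl: no H
  1 × O: 1 H
  1 × O: no H
  Total hydrogens = 17.
Molecular formula: C13H17ClO2S2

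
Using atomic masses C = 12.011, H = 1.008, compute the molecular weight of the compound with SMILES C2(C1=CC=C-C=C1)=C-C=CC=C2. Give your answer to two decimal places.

Molecular formula: C12H10.
M = 12×12.011 + 10×1.008 = 154.21 g/mol.

154.21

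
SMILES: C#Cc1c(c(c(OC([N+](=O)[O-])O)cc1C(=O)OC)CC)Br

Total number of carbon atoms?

13

The symbol for carbon appears 13 times in the SMILES. Lowercase c denotes aromatic carbon and counts toward C.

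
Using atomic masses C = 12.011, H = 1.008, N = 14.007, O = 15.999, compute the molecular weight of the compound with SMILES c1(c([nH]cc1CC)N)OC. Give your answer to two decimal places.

Molecular formula: C7H12N2O.
M = 7×12.011 + 12×1.008 + 2×14.007 + 1×15.999 = 140.19 g/mol.

140.19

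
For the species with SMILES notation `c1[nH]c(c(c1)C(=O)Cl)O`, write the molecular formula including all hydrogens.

Heavy atoms from the SMILES: 5 C, 1 Cl, 1 N, 2 O.
Implicit hydrogens by atom environment:
  2 × C (aromatic): 1 H each → 2
  2 × C (aromatic): no H
  1 × C: no H
  1 × Cl: no H
  1 × N (aromatic): 1 H
  1 × O: 1 H
  1 × O: no H
  Total hydrogens = 4.
Molecular formula: C5H4ClNO2

C5H4ClNO2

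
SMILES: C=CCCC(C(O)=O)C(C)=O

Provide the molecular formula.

C8H12O3

Heavy atoms from the SMILES: 8 C, 3 O.
Implicit hydrogens by atom environment:
  3 × C: 2 H each → 6
  2 × C: 1 H each → 2
  2 × C: no H
  2 × O: no H
  1 × C: 3 H
  1 × O: 1 H
  Total hydrogens = 12.
Molecular formula: C8H12O3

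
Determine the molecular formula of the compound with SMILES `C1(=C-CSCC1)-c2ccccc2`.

C11H12S

Heavy atoms from the SMILES: 11 C, 1 S.
Implicit hydrogens by atom environment:
  5 × C (aromatic): 1 H each → 5
  3 × C: 2 H each → 6
  1 × C: 1 H
  1 × C: no H
  1 × C (aromatic): no H
  1 × S: no H
  Total hydrogens = 12.
Molecular formula: C11H12S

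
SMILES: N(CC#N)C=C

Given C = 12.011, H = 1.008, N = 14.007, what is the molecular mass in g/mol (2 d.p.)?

82.11

Molecular formula: C4H6N2.
M = 4×12.011 + 6×1.008 + 2×14.007 = 82.11 g/mol.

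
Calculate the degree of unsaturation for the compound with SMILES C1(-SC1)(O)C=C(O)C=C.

3

Molecular formula from the SMILES: C6H8O2S.
DoU = (2C + 2 + N − H − X)/2 = (2·6 + 2 + 0 − 8 − 0)/2 = 6/2 = 3.
(Structurally: 1 ring(s) + 2 π bond(s) = 3.)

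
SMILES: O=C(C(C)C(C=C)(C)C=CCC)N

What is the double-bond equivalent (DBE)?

Molecular formula from the SMILES: C11H19NO.
DoU = (2C + 2 + N − H − X)/2 = (2·11 + 2 + 1 − 19 − 0)/2 = 6/2 = 3.
(Structurally: 0 ring(s) + 3 π bond(s) = 3.)

3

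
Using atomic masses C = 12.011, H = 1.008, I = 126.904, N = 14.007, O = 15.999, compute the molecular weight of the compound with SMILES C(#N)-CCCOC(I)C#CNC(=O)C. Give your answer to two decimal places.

Molecular formula: C9H11IN2O2.
M = 9×12.011 + 11×1.008 + 1×126.904 + 2×14.007 + 2×15.999 = 306.10 g/mol.

306.10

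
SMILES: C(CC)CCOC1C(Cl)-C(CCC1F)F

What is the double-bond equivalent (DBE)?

Molecular formula from the SMILES: C11H19ClF2O.
DoU = (2C + 2 + N − H − X)/2 = (2·11 + 2 + 0 − 19 − 3)/2 = 2/2 = 1.
(Structurally: 1 ring(s) + 0 π bond(s) = 1.)

1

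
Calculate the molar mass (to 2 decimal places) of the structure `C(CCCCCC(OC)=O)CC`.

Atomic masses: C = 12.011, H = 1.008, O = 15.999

172.27

Molecular formula: C10H20O2.
M = 10×12.011 + 20×1.008 + 2×15.999 = 172.27 g/mol.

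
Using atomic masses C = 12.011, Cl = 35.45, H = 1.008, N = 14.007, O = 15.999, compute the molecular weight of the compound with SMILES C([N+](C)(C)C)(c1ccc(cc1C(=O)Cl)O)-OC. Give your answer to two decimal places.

Molecular formula: C12H17ClNO3+.
M = 12×12.011 + 1×35.45 + 17×1.008 + 1×14.007 + 3×15.999 = 258.72 g/mol.

258.72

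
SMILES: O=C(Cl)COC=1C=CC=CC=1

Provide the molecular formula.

Heavy atoms from the SMILES: 8 C, 1 Cl, 2 O.
Implicit hydrogens by atom environment:
  5 × C (aromatic): 1 H each → 5
  2 × O: no H
  1 × C: 2 H
  1 × C (aromatic): no H
  1 × C: no H
  1 × Cl: no H
  Total hydrogens = 7.
Molecular formula: C8H7ClO2

C8H7ClO2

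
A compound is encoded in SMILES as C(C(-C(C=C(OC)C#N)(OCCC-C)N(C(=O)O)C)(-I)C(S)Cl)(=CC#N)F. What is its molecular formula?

C16H20ClFIN3O4S

Heavy atoms from the SMILES: 16 C, 1 Cl, 1 F, 1 I, 3 N, 4 O, 1 S.
Implicit hydrogens by atom environment:
  7 × C: no H
  3 × C: 3 H each → 9
  3 × C: 2 H each → 6
  3 × C: 1 H each → 3
  3 × N: no H
  3 × O: no H
  1 × Cl: no H
  1 × F: no H
  1 × I: no H
  1 × O: 1 H
  1 × S: 1 H
  Total hydrogens = 20.
Molecular formula: C16H20ClFIN3O4S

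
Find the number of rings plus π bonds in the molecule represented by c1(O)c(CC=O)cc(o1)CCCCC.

4

Molecular formula from the SMILES: C11H16O3.
DoU = (2C + 2 + N − H − X)/2 = (2·11 + 2 + 0 − 16 − 0)/2 = 8/2 = 4.
(Structurally: 1 ring(s) + 3 π bond(s) = 4.)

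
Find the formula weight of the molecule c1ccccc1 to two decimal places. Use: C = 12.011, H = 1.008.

Molecular formula: C6H6.
M = 6×12.011 + 6×1.008 = 78.11 g/mol.

78.11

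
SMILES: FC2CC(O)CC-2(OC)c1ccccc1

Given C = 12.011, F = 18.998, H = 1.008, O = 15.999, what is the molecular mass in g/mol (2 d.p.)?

210.25

Molecular formula: C12H15FO2.
M = 12×12.011 + 1×18.998 + 15×1.008 + 2×15.999 = 210.25 g/mol.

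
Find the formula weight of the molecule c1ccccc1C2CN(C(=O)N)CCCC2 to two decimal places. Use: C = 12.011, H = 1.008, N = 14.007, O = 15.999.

218.30

Molecular formula: C13H18N2O.
M = 13×12.011 + 18×1.008 + 2×14.007 + 1×15.999 = 218.30 g/mol.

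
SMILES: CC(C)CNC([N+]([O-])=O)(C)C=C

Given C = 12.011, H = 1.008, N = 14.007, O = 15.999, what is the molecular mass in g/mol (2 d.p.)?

Molecular formula: C8H16N2O2.
M = 8×12.011 + 16×1.008 + 2×14.007 + 2×15.999 = 172.23 g/mol.

172.23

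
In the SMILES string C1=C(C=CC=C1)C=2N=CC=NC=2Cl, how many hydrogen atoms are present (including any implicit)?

7

Hydrogens are implicit in SMILES; fill each atom to its normal valence:
  7 × C (aromatic): 1 H each → 7
  3 × C (aromatic): no H
  2 × N (aromatic): no H
  1 × Cl: no H
  Total hydrogens = 7.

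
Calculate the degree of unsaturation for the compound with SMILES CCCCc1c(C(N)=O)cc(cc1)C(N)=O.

6

Molecular formula from the SMILES: C12H16N2O2.
DoU = (2C + 2 + N − H − X)/2 = (2·12 + 2 + 2 − 16 − 0)/2 = 12/2 = 6.
(Structurally: 1 ring(s) + 5 π bond(s) = 6.)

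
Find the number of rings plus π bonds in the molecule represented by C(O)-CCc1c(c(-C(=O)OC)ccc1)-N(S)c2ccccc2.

Molecular formula from the SMILES: C17H19NO3S.
DoU = (2C + 2 + N − H − X)/2 = (2·17 + 2 + 1 − 19 − 0)/2 = 18/2 = 9.
(Structurally: 2 ring(s) + 7 π bond(s) = 9.)

9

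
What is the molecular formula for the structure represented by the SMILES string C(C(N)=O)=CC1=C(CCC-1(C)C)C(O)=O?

C11H15NO3

Heavy atoms from the SMILES: 11 C, 1 N, 3 O.
Implicit hydrogens by atom environment:
  5 × C: no H
  2 × C: 3 H each → 6
  2 × C: 2 H each → 4
  2 × C: 1 H each → 2
  2 × O: no H
  1 × N: 2 H
  1 × O: 1 H
  Total hydrogens = 15.
Molecular formula: C11H15NO3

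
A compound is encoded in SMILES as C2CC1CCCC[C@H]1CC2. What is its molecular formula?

C10H18

Heavy atoms from the SMILES: 10 C.
Implicit hydrogens by atom environment:
  8 × C: 2 H each → 16
  2 × C: 1 H each → 2
  Total hydrogens = 18.
Molecular formula: C10H18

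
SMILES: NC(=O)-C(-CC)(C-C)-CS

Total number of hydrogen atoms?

Hydrogens are implicit in SMILES; fill each atom to its normal valence:
  3 × C: 2 H each → 6
  2 × C: 3 H each → 6
  2 × C: no H
  1 × N: 2 H
  1 × O: no H
  1 × S: 1 H
  Total hydrogens = 15.

15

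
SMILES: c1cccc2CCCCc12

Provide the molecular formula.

C10H12

Heavy atoms from the SMILES: 10 C.
Implicit hydrogens by atom environment:
  4 × C: 2 H each → 8
  4 × C (aromatic): 1 H each → 4
  2 × C (aromatic): no H
  Total hydrogens = 12.
Molecular formula: C10H12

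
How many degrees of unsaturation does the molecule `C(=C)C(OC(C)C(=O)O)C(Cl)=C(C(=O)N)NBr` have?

Molecular formula from the SMILES: C9H12BrClN2O4.
DoU = (2C + 2 + N − H − X)/2 = (2·9 + 2 + 2 − 12 − 2)/2 = 8/2 = 4.
(Structurally: 0 ring(s) + 4 π bond(s) = 4.)

4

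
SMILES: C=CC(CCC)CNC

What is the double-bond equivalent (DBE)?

1

Molecular formula from the SMILES: C8H17N.
DoU = (2C + 2 + N − H − X)/2 = (2·8 + 2 + 1 − 17 − 0)/2 = 2/2 = 1.
(Structurally: 0 ring(s) + 1 π bond(s) = 1.)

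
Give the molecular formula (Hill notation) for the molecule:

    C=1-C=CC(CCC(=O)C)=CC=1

Heavy atoms from the SMILES: 10 C, 1 O.
Implicit hydrogens by atom environment:
  5 × C (aromatic): 1 H each → 5
  2 × C: 2 H each → 4
  1 × C: 3 H
  1 × C (aromatic): no H
  1 × C: no H
  1 × O: no H
  Total hydrogens = 12.
Molecular formula: C10H12O

C10H12O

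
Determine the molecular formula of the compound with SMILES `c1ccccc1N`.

C6H7N

Heavy atoms from the SMILES: 6 C, 1 N.
Implicit hydrogens by atom environment:
  5 × C (aromatic): 1 H each → 5
  1 × C (aromatic): no H
  1 × N: 2 H
  Total hydrogens = 7.
Molecular formula: C6H7N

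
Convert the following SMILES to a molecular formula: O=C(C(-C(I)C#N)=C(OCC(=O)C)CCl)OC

Heavy atoms from the SMILES: 10 C, 1 Cl, 1 I, 1 N, 4 O.
Implicit hydrogens by atom environment:
  5 × C: no H
  4 × O: no H
  2 × C: 3 H each → 6
  2 × C: 2 H each → 4
  1 × C: 1 H
  1 × Cl: no H
  1 × I: no H
  1 × N: no H
  Total hydrogens = 11.
Molecular formula: C10H11ClINO4

C10H11ClINO4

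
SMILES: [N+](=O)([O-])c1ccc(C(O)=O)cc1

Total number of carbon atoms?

The symbol for carbon appears 7 times in the SMILES. Lowercase c denotes aromatic carbon and counts toward C.

7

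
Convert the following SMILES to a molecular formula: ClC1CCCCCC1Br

Heavy atoms from the SMILES: 1 Br, 7 C, 1 Cl.
Implicit hydrogens by atom environment:
  5 × C: 2 H each → 10
  2 × C: 1 H each → 2
  1 × Br: no H
  1 × Cl: no H
  Total hydrogens = 12.
Molecular formula: C7H12BrCl

C7H12BrCl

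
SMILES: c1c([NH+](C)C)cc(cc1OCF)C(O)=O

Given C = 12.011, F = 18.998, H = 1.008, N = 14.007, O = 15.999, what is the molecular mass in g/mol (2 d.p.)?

Molecular formula: C10H13FNO3+.
M = 10×12.011 + 1×18.998 + 13×1.008 + 1×14.007 + 3×15.999 = 214.22 g/mol.

214.22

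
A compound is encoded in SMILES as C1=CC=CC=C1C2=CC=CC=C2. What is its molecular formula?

C12H10

Heavy atoms from the SMILES: 12 C.
Implicit hydrogens by atom environment:
  10 × C (aromatic): 1 H each → 10
  2 × C (aromatic): no H
  Total hydrogens = 10.
Molecular formula: C12H10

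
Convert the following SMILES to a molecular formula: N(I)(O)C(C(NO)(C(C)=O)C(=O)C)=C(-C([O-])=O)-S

C8H10IN2O6S-

Heavy atoms from the SMILES: 8 C, 1 I, 2 N, 6 O, 1 S.
Implicit hydrogens by atom environment:
  6 × C: no H
  3 × O: no H
  2 × C: 3 H each → 6
  2 × O: 1 H each → 2
  1 × I: no H
  1 × N: 1 H
  1 × N: no H
  1 × O (charge -1): no H
  1 × S: 1 H
  Total hydrogens = 10.
Net charge -1.
Molecular formula: C8H10IN2O6S-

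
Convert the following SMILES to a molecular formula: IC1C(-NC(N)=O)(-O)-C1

Heavy atoms from the SMILES: 4 C, 1 I, 2 N, 2 O.
Implicit hydrogens by atom environment:
  2 × C: no H
  1 × C: 2 H
  1 × C: 1 H
  1 × I: no H
  1 × N: 2 H
  1 × N: 1 H
  1 × O: 1 H
  1 × O: no H
  Total hydrogens = 7.
Molecular formula: C4H7IN2O2

C4H7IN2O2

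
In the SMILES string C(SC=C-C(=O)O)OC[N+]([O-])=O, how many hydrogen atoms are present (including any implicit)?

Hydrogens are implicit in SMILES; fill each atom to its normal valence:
  3 × O: no H
  2 × C: 2 H each → 4
  2 × C: 1 H each → 2
  1 × C: no H
  1 × N (charge +1): no H
  1 × O: 1 H
  1 × O (charge -1): no H
  1 × S: no H
  Total hydrogens = 7.

7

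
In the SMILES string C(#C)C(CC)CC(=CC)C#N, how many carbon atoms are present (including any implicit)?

The symbol for carbon appears 10 times in the SMILES.

10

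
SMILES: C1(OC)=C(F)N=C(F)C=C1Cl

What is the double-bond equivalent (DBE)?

4

Molecular formula from the SMILES: C6H4ClF2NO.
DoU = (2C + 2 + N − H − X)/2 = (2·6 + 2 + 1 − 4 − 3)/2 = 8/2 = 4.
(Structurally: 1 ring(s) + 3 π bond(s) = 4.)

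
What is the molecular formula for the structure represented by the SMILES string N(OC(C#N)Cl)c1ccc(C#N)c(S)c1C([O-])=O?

Heavy atoms from the SMILES: 10 C, 1 Cl, 3 N, 3 O, 1 S.
Implicit hydrogens by atom environment:
  4 × C (aromatic): no H
  3 × C: no H
  2 × C (aromatic): 1 H each → 2
  2 × N: no H
  2 × O: no H
  1 × C: 1 H
  1 × Cl: no H
  1 × N: 1 H
  1 × O (charge -1): no H
  1 × S: 1 H
  Total hydrogens = 5.
Net charge -1.
Molecular formula: C10H5ClN3O3S-

C10H5ClN3O3S-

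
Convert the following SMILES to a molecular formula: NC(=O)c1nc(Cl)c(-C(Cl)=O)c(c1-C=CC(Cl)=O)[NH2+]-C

C11H9Cl3N3O3+

Heavy atoms from the SMILES: 11 C, 3 Cl, 3 N, 3 O.
Implicit hydrogens by atom environment:
  5 × C (aromatic): no H
  3 × C: no H
  3 × Cl: no H
  3 × O: no H
  2 × C: 1 H each → 2
  1 × C: 3 H
  1 × N (charge +1): 2 H
  1 × N: 2 H
  1 × N (aromatic): no H
  Total hydrogens = 9.
Net charge +1.
Molecular formula: C11H9Cl3N3O3+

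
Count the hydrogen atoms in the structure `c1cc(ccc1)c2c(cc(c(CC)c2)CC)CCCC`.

Hydrogens are implicit in SMILES; fill each atom to its normal valence:
  7 × C (aromatic): 1 H each → 7
  5 × C: 2 H each → 10
  5 × C (aromatic): no H
  3 × C: 3 H each → 9
  Total hydrogens = 26.

26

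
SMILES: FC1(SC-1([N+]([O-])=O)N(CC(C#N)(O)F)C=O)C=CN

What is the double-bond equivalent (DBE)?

6

Molecular formula from the SMILES: C8H8F2N4O4S.
DoU = (2C + 2 + N − H − X)/2 = (2·8 + 2 + 4 − 8 − 2)/2 = 12/2 = 6.
(Structurally: 1 ring(s) + 5 π bond(s) = 6.)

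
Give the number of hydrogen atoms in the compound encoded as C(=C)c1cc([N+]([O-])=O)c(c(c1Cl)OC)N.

9

Hydrogens are implicit in SMILES; fill each atom to its normal valence:
  5 × C (aromatic): no H
  2 × O: no H
  1 × C: 3 H
  1 × C: 2 H
  1 × C (aromatic): 1 H
  1 × C: 1 H
  1 × Cl: no H
  1 × N: 2 H
  1 × N (charge +1): no H
  1 × O (charge -1): no H
  Total hydrogens = 9.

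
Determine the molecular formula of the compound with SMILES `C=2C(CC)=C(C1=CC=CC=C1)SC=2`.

C12H12S

Heavy atoms from the SMILES: 12 C, 1 S.
Implicit hydrogens by atom environment:
  7 × C (aromatic): 1 H each → 7
  3 × C (aromatic): no H
  1 × C: 3 H
  1 × C: 2 H
  1 × S (aromatic): no H
  Total hydrogens = 12.
Molecular formula: C12H12S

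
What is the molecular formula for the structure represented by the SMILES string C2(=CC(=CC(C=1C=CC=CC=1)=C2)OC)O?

C13H12O2

Heavy atoms from the SMILES: 13 C, 2 O.
Implicit hydrogens by atom environment:
  8 × C (aromatic): 1 H each → 8
  4 × C (aromatic): no H
  1 × C: 3 H
  1 × O: 1 H
  1 × O: no H
  Total hydrogens = 12.
Molecular formula: C13H12O2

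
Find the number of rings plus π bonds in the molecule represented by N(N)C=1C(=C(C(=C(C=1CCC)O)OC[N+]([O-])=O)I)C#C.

Molecular formula from the SMILES: C12H14IN3O4.
DoU = (2C + 2 + N − H − X)/2 = (2·12 + 2 + 3 − 14 − 1)/2 = 14/2 = 7.
(Structurally: 1 ring(s) + 6 π bond(s) = 7.)

7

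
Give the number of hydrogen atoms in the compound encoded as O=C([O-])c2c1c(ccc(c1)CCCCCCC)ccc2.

21

Hydrogens are implicit in SMILES; fill each atom to its normal valence:
  6 × C: 2 H each → 12
  6 × C (aromatic): 1 H each → 6
  4 × C (aromatic): no H
  1 × C: 3 H
  1 × C: no H
  1 × O: no H
  1 × O (charge -1): no H
  Total hydrogens = 21.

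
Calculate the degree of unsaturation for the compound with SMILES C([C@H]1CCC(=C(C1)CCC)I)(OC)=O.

Molecular formula from the SMILES: C11H17IO2.
DoU = (2C + 2 + N − H − X)/2 = (2·11 + 2 + 0 − 17 − 1)/2 = 6/2 = 3.
(Structurally: 1 ring(s) + 2 π bond(s) = 3.)

3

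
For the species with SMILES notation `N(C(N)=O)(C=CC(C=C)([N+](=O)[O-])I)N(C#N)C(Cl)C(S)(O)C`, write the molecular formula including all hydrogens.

C10H13ClIN5O4S

Heavy atoms from the SMILES: 10 C, 1 Cl, 1 I, 5 N, 4 O, 1 S.
Implicit hydrogens by atom environment:
  4 × C: 1 H each → 4
  4 × C: no H
  3 × N: no H
  2 × O: no H
  1 × C: 3 H
  1 × C: 2 H
  1 × Cl: no H
  1 × I: no H
  1 × N: 2 H
  1 × N (charge +1): no H
  1 × O: 1 H
  1 × O (charge -1): no H
  1 × S: 1 H
  Total hydrogens = 13.
Molecular formula: C10H13ClIN5O4S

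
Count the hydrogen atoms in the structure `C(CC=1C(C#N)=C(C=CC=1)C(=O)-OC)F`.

10

Hydrogens are implicit in SMILES; fill each atom to its normal valence:
  3 × C (aromatic): 1 H each → 3
  3 × C (aromatic): no H
  2 × C: 2 H each → 4
  2 × C: no H
  2 × O: no H
  1 × C: 3 H
  1 × F: no H
  1 × N: no H
  Total hydrogens = 10.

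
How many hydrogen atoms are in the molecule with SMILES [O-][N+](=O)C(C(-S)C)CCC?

13

Hydrogens are implicit in SMILES; fill each atom to its normal valence:
  2 × C: 3 H each → 6
  2 × C: 2 H each → 4
  2 × C: 1 H each → 2
  1 × N (charge +1): no H
  1 × O: no H
  1 × O (charge -1): no H
  1 × S: 1 H
  Total hydrogens = 13.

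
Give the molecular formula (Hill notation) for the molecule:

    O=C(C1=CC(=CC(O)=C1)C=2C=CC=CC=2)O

Heavy atoms from the SMILES: 13 C, 3 O.
Implicit hydrogens by atom environment:
  8 × C (aromatic): 1 H each → 8
  4 × C (aromatic): no H
  2 × O: 1 H each → 2
  1 × C: no H
  1 × O: no H
  Total hydrogens = 10.
Molecular formula: C13H10O3

C13H10O3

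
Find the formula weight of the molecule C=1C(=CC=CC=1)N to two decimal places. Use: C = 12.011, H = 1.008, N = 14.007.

93.13

Molecular formula: C6H7N.
M = 6×12.011 + 7×1.008 + 1×14.007 = 93.13 g/mol.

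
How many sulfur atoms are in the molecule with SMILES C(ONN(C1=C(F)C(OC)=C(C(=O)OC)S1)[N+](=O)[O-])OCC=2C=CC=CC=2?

1

The symbol for sulfur appears 1 time in the SMILES.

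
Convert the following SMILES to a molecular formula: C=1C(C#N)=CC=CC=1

C7H5N

Heavy atoms from the SMILES: 7 C, 1 N.
Implicit hydrogens by atom environment:
  5 × C (aromatic): 1 H each → 5
  1 × C (aromatic): no H
  1 × C: no H
  1 × N: no H
  Total hydrogens = 5.
Molecular formula: C7H5N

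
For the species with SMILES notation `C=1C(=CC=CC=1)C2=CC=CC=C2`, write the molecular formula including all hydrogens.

C12H10

Heavy atoms from the SMILES: 12 C.
Implicit hydrogens by atom environment:
  10 × C (aromatic): 1 H each → 10
  2 × C (aromatic): no H
  Total hydrogens = 10.
Molecular formula: C12H10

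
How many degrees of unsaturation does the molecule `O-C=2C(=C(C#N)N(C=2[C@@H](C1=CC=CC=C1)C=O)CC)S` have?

10

Molecular formula from the SMILES: C15H14N2O2S.
DoU = (2C + 2 + N − H − X)/2 = (2·15 + 2 + 2 − 14 − 0)/2 = 20/2 = 10.
(Structurally: 2 ring(s) + 8 π bond(s) = 10.)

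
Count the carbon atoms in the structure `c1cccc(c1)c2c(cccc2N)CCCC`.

16

The symbol for carbon appears 16 times in the SMILES. Lowercase c denotes aromatic carbon and counts toward C.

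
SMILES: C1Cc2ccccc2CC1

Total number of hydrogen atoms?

12

Hydrogens are implicit in SMILES; fill each atom to its normal valence:
  4 × C: 2 H each → 8
  4 × C (aromatic): 1 H each → 4
  2 × C (aromatic): no H
  Total hydrogens = 12.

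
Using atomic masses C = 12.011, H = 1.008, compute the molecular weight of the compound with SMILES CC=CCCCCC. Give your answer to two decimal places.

112.22

Molecular formula: C8H16.
M = 8×12.011 + 16×1.008 = 112.22 g/mol.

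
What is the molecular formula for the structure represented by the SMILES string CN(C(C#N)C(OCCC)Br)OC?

C8H15BrN2O2

Heavy atoms from the SMILES: 1 Br, 8 C, 2 N, 2 O.
Implicit hydrogens by atom environment:
  3 × C: 3 H each → 9
  2 × C: 2 H each → 4
  2 × C: 1 H each → 2
  2 × N: no H
  2 × O: no H
  1 × Br: no H
  1 × C: no H
  Total hydrogens = 15.
Molecular formula: C8H15BrN2O2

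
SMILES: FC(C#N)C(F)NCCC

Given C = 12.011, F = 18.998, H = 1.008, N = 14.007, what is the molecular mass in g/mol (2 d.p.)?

Molecular formula: C6H10F2N2.
M = 6×12.011 + 2×18.998 + 10×1.008 + 2×14.007 = 148.16 g/mol.

148.16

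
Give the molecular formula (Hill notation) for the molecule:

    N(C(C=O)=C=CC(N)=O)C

C6H8N2O2

Heavy atoms from the SMILES: 6 C, 2 N, 2 O.
Implicit hydrogens by atom environment:
  3 × C: no H
  2 × C: 1 H each → 2
  2 × O: no H
  1 × C: 3 H
  1 × N: 2 H
  1 × N: 1 H
  Total hydrogens = 8.
Molecular formula: C6H8N2O2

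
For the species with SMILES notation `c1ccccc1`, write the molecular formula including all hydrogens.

Heavy atoms from the SMILES: 6 C.
Implicit hydrogens by atom environment:
  6 × C (aromatic): 1 H each → 6
  Total hydrogens = 6.
Molecular formula: C6H6

C6H6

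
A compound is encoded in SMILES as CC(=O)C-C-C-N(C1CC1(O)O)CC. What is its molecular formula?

Heavy atoms from the SMILES: 10 C, 1 N, 3 O.
Implicit hydrogens by atom environment:
  5 × C: 2 H each → 10
  2 × C: 3 H each → 6
  2 × C: no H
  2 × O: 1 H each → 2
  1 × C: 1 H
  1 × N: no H
  1 × O: no H
  Total hydrogens = 19.
Molecular formula: C10H19NO3

C10H19NO3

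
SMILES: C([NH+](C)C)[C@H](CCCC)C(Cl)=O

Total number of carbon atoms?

The symbol for carbon appears 9 times in the SMILES. (Cl is a single chlorine, not C + l.)

9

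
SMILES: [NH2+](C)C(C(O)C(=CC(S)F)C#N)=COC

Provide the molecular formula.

C9H14FN2O2S+

Heavy atoms from the SMILES: 9 C, 1 F, 2 N, 2 O, 1 S.
Implicit hydrogens by atom environment:
  4 × C: 1 H each → 4
  3 × C: no H
  2 × C: 3 H each → 6
  1 × F: no H
  1 × N (charge +1): 2 H
  1 × N: no H
  1 × O: 1 H
  1 × O: no H
  1 × S: 1 H
  Total hydrogens = 14.
Net charge +1.
Molecular formula: C9H14FN2O2S+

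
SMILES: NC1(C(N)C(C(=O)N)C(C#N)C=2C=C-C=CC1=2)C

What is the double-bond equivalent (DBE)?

Molecular formula from the SMILES: C13H16N4O.
DoU = (2C + 2 + N − H − X)/2 = (2·13 + 2 + 4 − 16 − 0)/2 = 16/2 = 8.
(Structurally: 2 ring(s) + 6 π bond(s) = 8.)

8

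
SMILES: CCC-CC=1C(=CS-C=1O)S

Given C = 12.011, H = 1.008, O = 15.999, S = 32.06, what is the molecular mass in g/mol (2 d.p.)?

188.30

Molecular formula: C8H12OS2.
M = 8×12.011 + 12×1.008 + 1×15.999 + 2×32.06 = 188.30 g/mol.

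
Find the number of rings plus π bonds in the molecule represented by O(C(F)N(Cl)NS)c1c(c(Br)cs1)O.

Molecular formula from the SMILES: C5H5BrClFN2O2S2.
DoU = (2C + 2 + N − H − X)/2 = (2·5 + 2 + 2 − 5 − 3)/2 = 6/2 = 3.
(Structurally: 1 ring(s) + 2 π bond(s) = 3.)

3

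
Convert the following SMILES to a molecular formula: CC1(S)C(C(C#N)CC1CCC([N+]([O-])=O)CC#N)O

C12H17N3O3S

Heavy atoms from the SMILES: 12 C, 3 N, 3 O, 1 S.
Implicit hydrogens by atom environment:
  4 × C: 2 H each → 8
  4 × C: 1 H each → 4
  3 × C: no H
  2 × N: no H
  1 × C: 3 H
  1 × N (charge +1): no H
  1 × O: 1 H
  1 × O: no H
  1 × O (charge -1): no H
  1 × S: 1 H
  Total hydrogens = 17.
Molecular formula: C12H17N3O3S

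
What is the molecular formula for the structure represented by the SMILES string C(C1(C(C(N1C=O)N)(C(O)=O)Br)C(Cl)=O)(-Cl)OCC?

C9H11BrCl2N2O5

Heavy atoms from the SMILES: 1 Br, 9 C, 2 Cl, 2 N, 5 O.
Implicit hydrogens by atom environment:
  4 × C: no H
  4 × O: no H
  3 × C: 1 H each → 3
  2 × Cl: no H
  1 × Br: no H
  1 × C: 3 H
  1 × C: 2 H
  1 × N: 2 H
  1 × N: no H
  1 × O: 1 H
  Total hydrogens = 11.
Molecular formula: C9H11BrCl2N2O5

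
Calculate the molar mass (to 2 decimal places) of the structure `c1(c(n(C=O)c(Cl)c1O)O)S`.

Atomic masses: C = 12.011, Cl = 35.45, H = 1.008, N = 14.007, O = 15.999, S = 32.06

193.60

Molecular formula: C5H4ClNO3S.
M = 5×12.011 + 1×35.45 + 4×1.008 + 1×14.007 + 3×15.999 + 1×32.06 = 193.60 g/mol.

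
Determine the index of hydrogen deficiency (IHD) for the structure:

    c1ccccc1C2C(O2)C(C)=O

Molecular formula from the SMILES: C10H10O2.
DoU = (2C + 2 + N − H − X)/2 = (2·10 + 2 + 0 − 10 − 0)/2 = 12/2 = 6.
(Structurally: 2 ring(s) + 4 π bond(s) = 6.)

6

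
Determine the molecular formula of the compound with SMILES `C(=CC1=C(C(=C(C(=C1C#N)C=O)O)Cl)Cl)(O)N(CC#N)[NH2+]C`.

Heavy atoms from the SMILES: 13 C, 2 Cl, 4 N, 3 O.
Implicit hydrogens by atom environment:
  6 × C (aromatic): no H
  3 × C: no H
  3 × N: no H
  2 × C: 1 H each → 2
  2 × Cl: no H
  2 × O: 1 H each → 2
  1 × C: 3 H
  1 × C: 2 H
  1 × N (charge +1): 2 H
  1 × O: no H
  Total hydrogens = 11.
Net charge +1.
Molecular formula: C13H11Cl2N4O3+

C13H11Cl2N4O3+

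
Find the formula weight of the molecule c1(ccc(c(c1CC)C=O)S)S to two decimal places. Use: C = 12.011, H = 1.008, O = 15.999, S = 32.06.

198.30

Molecular formula: C9H10OS2.
M = 9×12.011 + 10×1.008 + 1×15.999 + 2×32.06 = 198.30 g/mol.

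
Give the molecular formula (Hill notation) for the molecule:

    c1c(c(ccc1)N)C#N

Heavy atoms from the SMILES: 7 C, 2 N.
Implicit hydrogens by atom environment:
  4 × C (aromatic): 1 H each → 4
  2 × C (aromatic): no H
  1 × C: no H
  1 × N: 2 H
  1 × N: no H
  Total hydrogens = 6.
Molecular formula: C7H6N2

C7H6N2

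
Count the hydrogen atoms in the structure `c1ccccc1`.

6

Hydrogens are implicit in SMILES; fill each atom to its normal valence:
  6 × C (aromatic): 1 H each → 6
  Total hydrogens = 6.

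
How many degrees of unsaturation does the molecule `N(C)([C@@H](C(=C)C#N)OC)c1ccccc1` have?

7

Molecular formula from the SMILES: C12H14N2O.
DoU = (2C + 2 + N − H − X)/2 = (2·12 + 2 + 2 − 14 − 0)/2 = 14/2 = 7.
(Structurally: 1 ring(s) + 6 π bond(s) = 7.)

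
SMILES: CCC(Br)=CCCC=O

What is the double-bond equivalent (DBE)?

2

Molecular formula from the SMILES: C7H11BrO.
DoU = (2C + 2 + N − H − X)/2 = (2·7 + 2 + 0 − 11 − 1)/2 = 4/2 = 2.
(Structurally: 0 ring(s) + 2 π bond(s) = 2.)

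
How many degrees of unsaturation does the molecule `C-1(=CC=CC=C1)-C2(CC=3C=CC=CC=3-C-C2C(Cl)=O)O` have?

10

Molecular formula from the SMILES: C17H15ClO2.
DoU = (2C + 2 + N − H − X)/2 = (2·17 + 2 + 0 − 15 − 1)/2 = 20/2 = 10.
(Structurally: 3 ring(s) + 7 π bond(s) = 10.)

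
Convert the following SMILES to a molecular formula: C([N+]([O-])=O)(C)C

C3H7NO2

Heavy atoms from the SMILES: 3 C, 1 N, 2 O.
Implicit hydrogens by atom environment:
  2 × C: 3 H each → 6
  1 × C: 1 H
  1 × N (charge +1): no H
  1 × O: no H
  1 × O (charge -1): no H
  Total hydrogens = 7.
Molecular formula: C3H7NO2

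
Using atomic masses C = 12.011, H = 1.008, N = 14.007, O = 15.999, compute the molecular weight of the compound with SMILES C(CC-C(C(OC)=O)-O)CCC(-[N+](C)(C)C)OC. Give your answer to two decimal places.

262.37

Molecular formula: C13H28NO4+.
M = 13×12.011 + 28×1.008 + 1×14.007 + 4×15.999 = 262.37 g/mol.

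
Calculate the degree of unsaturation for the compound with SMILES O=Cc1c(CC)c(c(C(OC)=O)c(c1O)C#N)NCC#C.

Molecular formula from the SMILES: C15H14N2O4.
DoU = (2C + 2 + N − H − X)/2 = (2·15 + 2 + 2 − 14 − 0)/2 = 20/2 = 10.
(Structurally: 1 ring(s) + 9 π bond(s) = 10.)

10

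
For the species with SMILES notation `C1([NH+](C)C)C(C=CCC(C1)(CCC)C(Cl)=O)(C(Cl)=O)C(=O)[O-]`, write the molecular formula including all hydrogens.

C15H21Cl2NO4

Heavy atoms from the SMILES: 15 C, 2 Cl, 1 N, 4 O.
Implicit hydrogens by atom environment:
  5 × C: no H
  4 × C: 2 H each → 8
  3 × C: 3 H each → 9
  3 × C: 1 H each → 3
  3 × O: no H
  2 × Cl: no H
  1 × N (charge +1): 1 H
  1 × O (charge -1): no H
  Total hydrogens = 21.
Molecular formula: C15H21Cl2NO4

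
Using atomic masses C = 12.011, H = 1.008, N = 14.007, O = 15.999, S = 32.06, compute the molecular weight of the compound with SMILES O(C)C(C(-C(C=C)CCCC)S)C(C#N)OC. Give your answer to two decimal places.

Molecular formula: C13H23NO2S.
M = 13×12.011 + 23×1.008 + 1×14.007 + 2×15.999 + 1×32.06 = 257.39 g/mol.

257.39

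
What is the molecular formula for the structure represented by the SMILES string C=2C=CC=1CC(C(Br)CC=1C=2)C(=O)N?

C11H12BrNO

Heavy atoms from the SMILES: 1 Br, 11 C, 1 N, 1 O.
Implicit hydrogens by atom environment:
  4 × C (aromatic): 1 H each → 4
  2 × C: 2 H each → 4
  2 × C: 1 H each → 2
  2 × C (aromatic): no H
  1 × Br: no H
  1 × C: no H
  1 × N: 2 H
  1 × O: no H
  Total hydrogens = 12.
Molecular formula: C11H12BrNO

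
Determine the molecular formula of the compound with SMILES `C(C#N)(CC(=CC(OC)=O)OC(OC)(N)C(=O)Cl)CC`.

Heavy atoms from the SMILES: 12 C, 1 Cl, 2 N, 5 O.
Implicit hydrogens by atom environment:
  5 × C: no H
  5 × O: no H
  3 × C: 3 H each → 9
  2 × C: 2 H each → 4
  2 × C: 1 H each → 2
  1 × Cl: no H
  1 × N: 2 H
  1 × N: no H
  Total hydrogens = 17.
Molecular formula: C12H17ClN2O5

C12H17ClN2O5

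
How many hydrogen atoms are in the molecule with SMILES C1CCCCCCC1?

Hydrogens are implicit in SMILES; fill each atom to its normal valence:
  8 × C: 2 H each → 16
  Total hydrogens = 16.

16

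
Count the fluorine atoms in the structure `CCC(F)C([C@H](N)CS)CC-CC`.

1

The symbol for fluorine appears 1 time in the SMILES.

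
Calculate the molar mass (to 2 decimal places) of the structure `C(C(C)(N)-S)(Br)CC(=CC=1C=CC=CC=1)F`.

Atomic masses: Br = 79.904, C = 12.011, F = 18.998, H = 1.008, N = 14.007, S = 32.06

304.22

Molecular formula: C12H15BrFNS.
M = 1×79.904 + 12×12.011 + 1×18.998 + 15×1.008 + 1×14.007 + 1×32.06 = 304.22 g/mol.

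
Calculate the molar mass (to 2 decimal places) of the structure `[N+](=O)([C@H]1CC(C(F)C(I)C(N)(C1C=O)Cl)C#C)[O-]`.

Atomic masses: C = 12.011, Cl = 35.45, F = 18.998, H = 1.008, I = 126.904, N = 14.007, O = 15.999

388.56

Molecular formula: C10H11ClFIN2O3.
M = 10×12.011 + 1×35.45 + 1×18.998 + 11×1.008 + 1×126.904 + 2×14.007 + 3×15.999 = 388.56 g/mol.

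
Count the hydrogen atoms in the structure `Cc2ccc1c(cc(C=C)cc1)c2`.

Hydrogens are implicit in SMILES; fill each atom to its normal valence:
  6 × C (aromatic): 1 H each → 6
  4 × C (aromatic): no H
  1 × C: 3 H
  1 × C: 2 H
  1 × C: 1 H
  Total hydrogens = 12.

12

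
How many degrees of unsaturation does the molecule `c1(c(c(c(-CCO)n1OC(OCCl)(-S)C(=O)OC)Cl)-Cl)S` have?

Molecular formula from the SMILES: C10H12Cl3NO5S2.
DoU = (2C + 2 + N − H − X)/2 = (2·10 + 2 + 1 − 12 − 3)/2 = 8/2 = 4.
(Structurally: 1 ring(s) + 3 π bond(s) = 4.)

4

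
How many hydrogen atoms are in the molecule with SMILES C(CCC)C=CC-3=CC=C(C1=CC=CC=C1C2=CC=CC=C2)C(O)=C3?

24

Hydrogens are implicit in SMILES; fill each atom to its normal valence:
  12 × C (aromatic): 1 H each → 12
  6 × C (aromatic): no H
  3 × C: 2 H each → 6
  2 × C: 1 H each → 2
  1 × C: 3 H
  1 × O: 1 H
  Total hydrogens = 24.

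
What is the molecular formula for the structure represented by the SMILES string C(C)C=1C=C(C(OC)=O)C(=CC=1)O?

C10H12O3

Heavy atoms from the SMILES: 10 C, 3 O.
Implicit hydrogens by atom environment:
  3 × C (aromatic): 1 H each → 3
  3 × C (aromatic): no H
  2 × C: 3 H each → 6
  2 × O: no H
  1 × C: 2 H
  1 × C: no H
  1 × O: 1 H
  Total hydrogens = 12.
Molecular formula: C10H12O3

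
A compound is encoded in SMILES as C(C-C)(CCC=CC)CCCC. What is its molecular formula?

C12H24

Heavy atoms from the SMILES: 12 C.
Implicit hydrogens by atom environment:
  6 × C: 2 H each → 12
  3 × C: 3 H each → 9
  3 × C: 1 H each → 3
  Total hydrogens = 24.
Molecular formula: C12H24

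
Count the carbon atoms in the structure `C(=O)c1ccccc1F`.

7

The symbol for carbon appears 7 times in the SMILES. Lowercase c denotes aromatic carbon and counts toward C.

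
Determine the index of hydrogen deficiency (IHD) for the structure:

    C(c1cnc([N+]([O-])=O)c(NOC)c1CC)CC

5

Molecular formula from the SMILES: C11H17N3O3.
DoU = (2C + 2 + N − H − X)/2 = (2·11 + 2 + 3 − 17 − 0)/2 = 10/2 = 5.
(Structurally: 1 ring(s) + 4 π bond(s) = 5.)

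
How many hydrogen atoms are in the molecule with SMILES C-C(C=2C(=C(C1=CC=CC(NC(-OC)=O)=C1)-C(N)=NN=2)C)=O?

16

Hydrogens are implicit in SMILES; fill each atom to its normal valence:
  6 × C (aromatic): no H
  4 × C (aromatic): 1 H each → 4
  3 × C: 3 H each → 9
  3 × O: no H
  2 × C: no H
  2 × N (aromatic): no H
  1 × N: 2 H
  1 × N: 1 H
  Total hydrogens = 16.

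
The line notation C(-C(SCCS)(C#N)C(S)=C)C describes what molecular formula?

Heavy atoms from the SMILES: 8 C, 1 N, 3 S.
Implicit hydrogens by atom environment:
  4 × C: 2 H each → 8
  3 × C: no H
  2 × S: 1 H each → 2
  1 × C: 3 H
  1 × N: no H
  1 × S: no H
  Total hydrogens = 13.
Molecular formula: C8H13NS3

C8H13NS3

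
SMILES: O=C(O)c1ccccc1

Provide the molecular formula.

C7H6O2

Heavy atoms from the SMILES: 7 C, 2 O.
Implicit hydrogens by atom environment:
  5 × C (aromatic): 1 H each → 5
  1 × C (aromatic): no H
  1 × C: no H
  1 × O: 1 H
  1 × O: no H
  Total hydrogens = 6.
Molecular formula: C7H6O2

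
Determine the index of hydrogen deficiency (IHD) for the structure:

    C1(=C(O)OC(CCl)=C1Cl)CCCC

3

Molecular formula from the SMILES: C9H12Cl2O2.
DoU = (2C + 2 + N − H − X)/2 = (2·9 + 2 + 0 − 12 − 2)/2 = 6/2 = 3.
(Structurally: 1 ring(s) + 2 π bond(s) = 3.)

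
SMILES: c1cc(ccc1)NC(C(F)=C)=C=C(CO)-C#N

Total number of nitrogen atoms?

The symbol for nitrogen appears 2 times in the SMILES.

2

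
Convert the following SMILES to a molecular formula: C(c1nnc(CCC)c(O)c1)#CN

Heavy atoms from the SMILES: 9 C, 3 N, 1 O.
Implicit hydrogens by atom environment:
  3 × C (aromatic): no H
  2 × C: 2 H each → 4
  2 × C: no H
  2 × N (aromatic): no H
  1 × C: 3 H
  1 × C (aromatic): 1 H
  1 × N: 2 H
  1 × O: 1 H
  Total hydrogens = 11.
Molecular formula: C9H11N3O

C9H11N3O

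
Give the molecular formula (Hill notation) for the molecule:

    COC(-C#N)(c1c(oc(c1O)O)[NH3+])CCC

C10H15N2O4+

Heavy atoms from the SMILES: 10 C, 2 N, 4 O.
Implicit hydrogens by atom environment:
  4 × C (aromatic): no H
  2 × C: 3 H each → 6
  2 × C: 2 H each → 4
  2 × C: no H
  2 × O: 1 H each → 2
  1 × N (charge +1): 3 H
  1 × N: no H
  1 × O (aromatic): no H
  1 × O: no H
  Total hydrogens = 15.
Net charge +1.
Molecular formula: C10H15N2O4+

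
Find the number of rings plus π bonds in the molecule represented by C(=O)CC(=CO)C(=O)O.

3

Molecular formula from the SMILES: C5H6O4.
DoU = (2C + 2 + N − H − X)/2 = (2·5 + 2 + 0 − 6 − 0)/2 = 6/2 = 3.
(Structurally: 0 ring(s) + 3 π bond(s) = 3.)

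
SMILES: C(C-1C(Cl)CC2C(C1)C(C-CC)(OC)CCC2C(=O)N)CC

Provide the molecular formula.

Heavy atoms from the SMILES: 18 C, 1 Cl, 1 N, 2 O.
Implicit hydrogens by atom environment:
  8 × C: 2 H each → 16
  5 × C: 1 H each → 5
  3 × C: 3 H each → 9
  2 × C: no H
  2 × O: no H
  1 × Cl: no H
  1 × N: 2 H
  Total hydrogens = 32.
Molecular formula: C18H32ClNO2

C18H32ClNO2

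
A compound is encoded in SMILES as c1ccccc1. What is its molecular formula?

C6H6

Heavy atoms from the SMILES: 6 C.
Implicit hydrogens by atom environment:
  6 × C (aromatic): 1 H each → 6
  Total hydrogens = 6.
Molecular formula: C6H6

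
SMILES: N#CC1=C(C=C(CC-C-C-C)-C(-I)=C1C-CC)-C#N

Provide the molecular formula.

Heavy atoms from the SMILES: 16 C, 1 I, 2 N.
Implicit hydrogens by atom environment:
  6 × C: 2 H each → 12
  5 × C (aromatic): no H
  2 × C: 3 H each → 6
  2 × C: no H
  2 × N: no H
  1 × C (aromatic): 1 H
  1 × I: no H
  Total hydrogens = 19.
Molecular formula: C16H19IN2

C16H19IN2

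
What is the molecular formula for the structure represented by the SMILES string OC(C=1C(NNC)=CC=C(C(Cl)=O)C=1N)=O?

Heavy atoms from the SMILES: 9 C, 1 Cl, 3 N, 3 O.
Implicit hydrogens by atom environment:
  4 × C (aromatic): no H
  2 × C (aromatic): 1 H each → 2
  2 × C: no H
  2 × N: 1 H each → 2
  2 × O: no H
  1 × C: 3 H
  1 × Cl: no H
  1 × N: 2 H
  1 × O: 1 H
  Total hydrogens = 10.
Molecular formula: C9H10ClN3O3

C9H10ClN3O3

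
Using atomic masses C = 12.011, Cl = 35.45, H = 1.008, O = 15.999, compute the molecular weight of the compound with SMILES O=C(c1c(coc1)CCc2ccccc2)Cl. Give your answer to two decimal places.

234.68

Molecular formula: C13H11ClO2.
M = 13×12.011 + 1×35.45 + 11×1.008 + 2×15.999 = 234.68 g/mol.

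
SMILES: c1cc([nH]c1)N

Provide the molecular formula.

C4H6N2

Heavy atoms from the SMILES: 4 C, 2 N.
Implicit hydrogens by atom environment:
  3 × C (aromatic): 1 H each → 3
  1 × C (aromatic): no H
  1 × N: 2 H
  1 × N (aromatic): 1 H
  Total hydrogens = 6.
Molecular formula: C4H6N2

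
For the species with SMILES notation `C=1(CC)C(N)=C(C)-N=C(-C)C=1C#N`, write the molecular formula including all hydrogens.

C10H13N3

Heavy atoms from the SMILES: 10 C, 3 N.
Implicit hydrogens by atom environment:
  5 × C (aromatic): no H
  3 × C: 3 H each → 9
  1 × C: 2 H
  1 × C: no H
  1 × N: 2 H
  1 × N (aromatic): no H
  1 × N: no H
  Total hydrogens = 13.
Molecular formula: C10H13N3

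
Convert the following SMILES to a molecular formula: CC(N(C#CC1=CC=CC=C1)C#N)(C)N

Heavy atoms from the SMILES: 12 C, 3 N.
Implicit hydrogens by atom environment:
  5 × C (aromatic): 1 H each → 5
  4 × C: no H
  2 × C: 3 H each → 6
  2 × N: no H
  1 × C (aromatic): no H
  1 × N: 2 H
  Total hydrogens = 13.
Molecular formula: C12H13N3

C12H13N3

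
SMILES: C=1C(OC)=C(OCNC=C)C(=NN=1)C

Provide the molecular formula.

C9H13N3O2

Heavy atoms from the SMILES: 9 C, 3 N, 2 O.
Implicit hydrogens by atom environment:
  3 × C (aromatic): no H
  2 × C: 3 H each → 6
  2 × C: 2 H each → 4
  2 × N (aromatic): no H
  2 × O: no H
  1 × C (aromatic): 1 H
  1 × C: 1 H
  1 × N: 1 H
  Total hydrogens = 13.
Molecular formula: C9H13N3O2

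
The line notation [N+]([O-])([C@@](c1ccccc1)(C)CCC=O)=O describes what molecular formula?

C11H13NO3

Heavy atoms from the SMILES: 11 C, 1 N, 3 O.
Implicit hydrogens by atom environment:
  5 × C (aromatic): 1 H each → 5
  2 × C: 2 H each → 4
  2 × O: no H
  1 × C: 3 H
  1 × C: 1 H
  1 × C: no H
  1 × C (aromatic): no H
  1 × N (charge +1): no H
  1 × O (charge -1): no H
  Total hydrogens = 13.
Molecular formula: C11H13NO3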